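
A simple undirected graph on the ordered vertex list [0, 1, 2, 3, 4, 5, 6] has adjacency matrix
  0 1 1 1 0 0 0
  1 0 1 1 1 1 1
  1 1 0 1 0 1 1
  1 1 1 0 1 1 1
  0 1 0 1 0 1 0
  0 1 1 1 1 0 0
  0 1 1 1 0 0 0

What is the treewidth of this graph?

A width-3 tree decomposition is:
Bags: B1 = {1, 2, 3, 5}  B2 = {1, 2, 3, 6}  B3 = {0, 1, 2, 3}  B4 = {1, 3, 4, 5}
Tree: B1–B2, B1–B3, B1–B4
Each bag holds 4 vertices, so the decomposition has width 3, which upper-bounds the treewidth. On the other hand G contains the 4-clique {0, 1, 2, 3}. A clique must lie in a single bag of any decomposition, so no decomposition can have width below 3. Hence tw(G) = 3 exactly.

3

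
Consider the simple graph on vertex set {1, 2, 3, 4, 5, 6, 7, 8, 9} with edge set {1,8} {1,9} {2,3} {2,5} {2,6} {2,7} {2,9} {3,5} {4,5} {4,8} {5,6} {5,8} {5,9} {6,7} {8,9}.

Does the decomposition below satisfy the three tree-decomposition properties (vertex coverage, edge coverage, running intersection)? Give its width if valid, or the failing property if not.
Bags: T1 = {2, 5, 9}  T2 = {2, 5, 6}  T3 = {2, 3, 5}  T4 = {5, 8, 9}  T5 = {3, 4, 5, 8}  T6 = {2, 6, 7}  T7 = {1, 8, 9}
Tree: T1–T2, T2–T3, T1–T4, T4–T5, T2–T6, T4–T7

No — bags containing vertex 3 are not connected in the tree.

A tree decomposition must satisfy three properties: every vertex lies in some bag; for every edge, both endpoints lie together in some bag; and for every vertex, the bags containing it form a connected subtree. Here bags containing vertex 3 are not connected in the tree, so the decomposition is invalid.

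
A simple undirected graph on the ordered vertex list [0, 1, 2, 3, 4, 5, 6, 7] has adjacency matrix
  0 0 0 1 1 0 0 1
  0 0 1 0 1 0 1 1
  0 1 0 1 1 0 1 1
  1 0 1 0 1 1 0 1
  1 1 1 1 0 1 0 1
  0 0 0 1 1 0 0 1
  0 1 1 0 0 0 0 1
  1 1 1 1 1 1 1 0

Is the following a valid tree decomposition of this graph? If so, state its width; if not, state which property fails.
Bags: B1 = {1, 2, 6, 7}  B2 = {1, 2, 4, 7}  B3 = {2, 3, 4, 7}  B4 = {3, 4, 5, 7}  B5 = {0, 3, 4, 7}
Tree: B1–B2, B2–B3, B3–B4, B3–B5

Every vertex of G appears in some bag (union = {0, 1, 2, 3, 4, 5, 6, 7}); every edge is covered by a bag; and for each vertex v the set of bags containing v is connected in the bag tree. The decomposition is therefore valid. The largest bag has 4 vertices, so the width is 3.

Yes; width 3.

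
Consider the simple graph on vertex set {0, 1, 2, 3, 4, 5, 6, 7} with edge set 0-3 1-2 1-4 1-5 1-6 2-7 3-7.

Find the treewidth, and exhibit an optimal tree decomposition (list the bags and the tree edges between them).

Treewidth 1.
Bags: B1 = {1, 2}  B2 = {2, 7}  B3 = {1, 4}  B4 = {3, 7}  B5 = {0, 3}  B6 = {1, 5}  B7 = {1, 6}
Tree: B1–B2, B1–B3, B2–B4, B4–B5, B1–B6, B6–B7

The largest bag has 2 vertices, giving width 1; this decomposition certifies tw(G) ≤ 1. G has an edge, so its treewidth is at least 1. Combining the bounds, tw(G) = 1.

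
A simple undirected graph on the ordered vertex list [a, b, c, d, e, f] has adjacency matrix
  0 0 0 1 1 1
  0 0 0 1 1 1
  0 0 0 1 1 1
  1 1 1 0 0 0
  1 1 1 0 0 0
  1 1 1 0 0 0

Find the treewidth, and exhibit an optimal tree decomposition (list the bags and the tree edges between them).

Each bag holds 4 vertices, so the decomposition has width 3, which upper-bounds the treewidth. For the lower bound: the 4 vertex sets {c,e}, {b,d}, {a}, {f} are disjoint, each induces a connected subgraph, and every pair is joined by at least one edge of G. Contracting each set to a single vertex therefore yields K_{4} as a minor, and since treewidth is minor-monotone, tw(G) ≥ tw(K_{4}) = 3. Therefore the treewidth is 3.

Treewidth 3.
One such decomposition:
Bags: B1 = {a, b, c, e}  B2 = {a, b, c, d}  B3 = {a, b, c, f}
Tree: B1–B2, B2–B3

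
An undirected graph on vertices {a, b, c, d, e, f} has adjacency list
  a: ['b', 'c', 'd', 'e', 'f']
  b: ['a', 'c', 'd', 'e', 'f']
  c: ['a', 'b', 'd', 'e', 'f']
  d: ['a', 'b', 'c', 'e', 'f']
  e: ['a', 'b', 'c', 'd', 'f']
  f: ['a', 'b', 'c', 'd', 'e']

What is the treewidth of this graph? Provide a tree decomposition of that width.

A single bag containing all 6 vertices is trivially a valid decomposition of width 5. For the lower bound, the 6 vertices {a, b, c, d, e, f} are pairwise adjacent, and any tree decomposition puts a clique entirely inside one bag — forcing width ≥ 5. Therefore the treewidth is 5.

Treewidth 5.
One optimal decomposition is:
Bags: B1 = {a, b, c, d, e, f}
Tree: (single bag)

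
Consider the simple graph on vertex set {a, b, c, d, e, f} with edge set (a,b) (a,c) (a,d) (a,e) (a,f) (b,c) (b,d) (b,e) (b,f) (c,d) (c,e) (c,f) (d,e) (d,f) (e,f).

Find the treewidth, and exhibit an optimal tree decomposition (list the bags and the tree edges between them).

Treewidth 5.
Bags: B1 = {a, b, c, d, e, f}
Tree: (single bag)

With just one bag of size 6, the width is 6 − 1 = 5, so tw(G) ≤ 5. For the lower bound, the 6 vertices {a, b, c, d, e, f} are pairwise adjacent, and any tree decomposition puts a clique entirely inside one bag — forcing width ≥ 5. Therefore the treewidth is 5.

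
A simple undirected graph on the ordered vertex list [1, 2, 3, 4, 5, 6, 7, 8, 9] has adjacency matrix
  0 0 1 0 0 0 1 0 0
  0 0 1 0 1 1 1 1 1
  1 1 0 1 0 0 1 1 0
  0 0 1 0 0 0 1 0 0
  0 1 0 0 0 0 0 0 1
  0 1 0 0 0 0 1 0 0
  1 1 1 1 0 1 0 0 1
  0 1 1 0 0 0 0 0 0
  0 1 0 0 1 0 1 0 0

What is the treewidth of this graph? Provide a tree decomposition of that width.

Every bag has size at most 3, so the width is 3 − 1 = 2 and tw(G) ≤ 2. Conversely, {1, 3, 7} is a clique of size 3, and the vertices of any clique must share a bag in every tree decomposition; so some bag has ≥ 3 vertices and tw(G) ≥ 2. Therefore the treewidth is 2.

Treewidth 2.
One optimal decomposition is:
Bags: B1 = {2, 3, 7}  B2 = {2, 3, 8}  B3 = {1, 3, 7}  B4 = {2, 7, 9}  B5 = {2, 5, 9}  B6 = {3, 4, 7}  B7 = {2, 6, 7}
Tree: B1–B2, B1–B3, B1–B4, B4–B5, B3–B6, B4–B7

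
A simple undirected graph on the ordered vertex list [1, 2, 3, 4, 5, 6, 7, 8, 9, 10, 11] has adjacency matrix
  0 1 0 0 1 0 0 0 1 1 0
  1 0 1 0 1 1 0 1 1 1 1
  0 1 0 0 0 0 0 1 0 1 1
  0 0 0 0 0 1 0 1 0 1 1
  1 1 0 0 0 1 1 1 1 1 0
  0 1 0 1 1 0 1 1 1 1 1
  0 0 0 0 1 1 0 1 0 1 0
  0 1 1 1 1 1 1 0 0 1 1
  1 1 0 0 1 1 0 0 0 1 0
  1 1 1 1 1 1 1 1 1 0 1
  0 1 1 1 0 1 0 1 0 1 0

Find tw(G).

4

A width-4 tree decomposition is:
Bags: B1 = {2, 5, 6, 8, 10}  B2 = {2, 5, 6, 9, 10}  B3 = {1, 2, 5, 9, 10}  B4 = {2, 6, 8, 10, 11}  B5 = {2, 3, 8, 10, 11}  B6 = {5, 6, 7, 8, 10}  B7 = {4, 6, 8, 10, 11}
Tree: B1–B2, B2–B3, B1–B4, B4–B5, B1–B6, B4–B7
Every bag has size at most 5, so the width is 5 − 1 = 4 and tw(G) ≤ 4. For the lower bound, the 5 vertices {2, 3, 8, 10, 11} are pairwise adjacent, and any tree decomposition puts a clique entirely inside one bag — forcing width ≥ 4. Therefore the treewidth is 4.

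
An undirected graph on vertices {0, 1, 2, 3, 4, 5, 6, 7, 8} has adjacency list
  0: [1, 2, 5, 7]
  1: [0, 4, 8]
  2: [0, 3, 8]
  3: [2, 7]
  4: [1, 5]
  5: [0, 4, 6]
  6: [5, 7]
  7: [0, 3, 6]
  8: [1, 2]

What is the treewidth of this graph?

A width-3 tree decomposition is:
Bags: B1 = {2, 3, 6, 7}  B2 = {0, 2, 6, 7}  B3 = {0, 2, 5, 6}  B4 = {0, 2, 5, 8}  B5 = {0, 1, 5, 8}  B6 = {1, 4, 5, 8}
Tree: B1–B2, B2–B3, B3–B4, B4–B5, B5–B6
Each bag holds 4 vertices, so the decomposition has width 3, which upper-bounds the treewidth. For the lower bound: the 4 vertex sets {3,6,7}, {2}, {0}, {1,4,5,8} are disjoint, each induces a connected subgraph, and every pair is joined by at least one edge of G. Contracting each set to a single vertex therefore yields K_{4} as a minor, and since treewidth is minor-monotone, tw(G) ≥ tw(K_{4}) = 3. Therefore the treewidth is 3.

3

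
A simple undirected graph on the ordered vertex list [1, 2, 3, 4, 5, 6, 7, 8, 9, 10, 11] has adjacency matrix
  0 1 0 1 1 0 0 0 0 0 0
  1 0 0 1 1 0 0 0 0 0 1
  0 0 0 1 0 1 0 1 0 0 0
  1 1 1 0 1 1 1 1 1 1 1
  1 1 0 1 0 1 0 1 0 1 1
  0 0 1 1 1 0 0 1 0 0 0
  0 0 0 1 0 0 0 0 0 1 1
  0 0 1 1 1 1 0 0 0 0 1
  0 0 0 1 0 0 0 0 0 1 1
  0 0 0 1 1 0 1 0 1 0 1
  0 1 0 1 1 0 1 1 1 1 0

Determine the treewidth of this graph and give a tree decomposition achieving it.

Treewidth 3.
Bags: B1 = {2, 4, 5, 11}  B2 = {4, 5, 10, 11}  B3 = {4, 7, 10, 11}  B4 = {1, 2, 4, 5}  B5 = {4, 5, 8, 11}  B6 = {4, 9, 10, 11}  B7 = {4, 5, 6, 8}  B8 = {3, 4, 6, 8}
Tree: B1–B2, B2–B3, B1–B4, B2–B5, B2–B6, B5–B7, B7–B8

Every bag has size at most 4, so the width is 4 − 1 = 3 and tw(G) ≤ 3. On the other hand G contains the 4-clique {4, 9, 10, 11}. A clique must lie in a single bag of any decomposition, so no decomposition can have width below 3. The upper and lower bounds meet at 3, so that is the treewidth.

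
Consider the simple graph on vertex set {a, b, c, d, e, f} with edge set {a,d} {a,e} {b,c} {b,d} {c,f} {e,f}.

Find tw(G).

2

A width-2 tree decomposition is:
Bags: B1 = {a, e, f}  B2 = {a, d, f}  B3 = {b, d, f}  B4 = {b, c, f}
Tree: B1–B2, B2–B3, B3–B4
Each bag holds 3 vertices, so the decomposition has width 2, which upper-bounds the treewidth. For the lower bound, G contains the cycle f–e–a–d–b–c–f, so G is not a forest; only forests have treewidth ≤ 1, hence tw(G) ≥ 2. Therefore the treewidth is 2.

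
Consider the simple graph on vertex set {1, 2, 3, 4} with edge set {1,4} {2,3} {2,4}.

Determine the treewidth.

A width-1 tree decomposition is:
Bags: B1 = {1, 4}  B2 = {2, 4}  B3 = {2, 3}
Tree: B1–B2, B2–B3
Each bag holds 2 vertices, so the decomposition has width 1, which upper-bounds the treewidth. Since G has at least one edge (e.g. 1–4), it is not an edgeless graph, so tw(G) ≥ 1. Combining the bounds, tw(G) = 1.

1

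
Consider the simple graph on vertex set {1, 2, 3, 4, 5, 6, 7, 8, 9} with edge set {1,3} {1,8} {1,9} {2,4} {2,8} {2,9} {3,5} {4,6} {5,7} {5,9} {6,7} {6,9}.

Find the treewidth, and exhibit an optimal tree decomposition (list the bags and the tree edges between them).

Treewidth 3.
One such decomposition:
Bags: B1 = {1, 2, 4, 8}  B2 = {1, 2, 4, 9}  B3 = {1, 4, 6, 9}  B4 = {1, 3, 6, 9}  B5 = {3, 5, 6, 9}  B6 = {3, 5, 6, 7}
Tree: B1–B2, B2–B3, B3–B4, B4–B5, B5–B6

Each bag holds 4 vertices, so the decomposition has width 3, which upper-bounds the treewidth. For the lower bound: the 4 vertex sets {2,4,8}, {1}, {9}, {3,5,6,7} are disjoint, each induces a connected subgraph, and every pair is joined by at least one edge of G. Contracting each set to a single vertex therefore yields K_{4} as a minor, and since treewidth is minor-monotone, tw(G) ≥ tw(K_{4}) = 3. Therefore the treewidth is 3.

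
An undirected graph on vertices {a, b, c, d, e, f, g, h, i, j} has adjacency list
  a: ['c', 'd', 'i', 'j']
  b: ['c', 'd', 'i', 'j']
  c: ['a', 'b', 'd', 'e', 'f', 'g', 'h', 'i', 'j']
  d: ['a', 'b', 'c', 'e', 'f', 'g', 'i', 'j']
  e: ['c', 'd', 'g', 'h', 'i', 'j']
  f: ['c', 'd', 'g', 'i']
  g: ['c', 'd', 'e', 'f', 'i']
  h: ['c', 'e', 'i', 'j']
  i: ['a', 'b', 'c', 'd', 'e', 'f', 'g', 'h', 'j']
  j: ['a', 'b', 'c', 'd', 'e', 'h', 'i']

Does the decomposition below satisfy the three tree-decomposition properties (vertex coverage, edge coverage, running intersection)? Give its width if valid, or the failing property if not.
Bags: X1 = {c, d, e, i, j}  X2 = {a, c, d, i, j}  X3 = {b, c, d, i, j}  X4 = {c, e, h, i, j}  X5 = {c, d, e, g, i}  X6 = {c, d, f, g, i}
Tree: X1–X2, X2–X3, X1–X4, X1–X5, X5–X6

Vertex coverage: the bags together contain {a, b, c, d, e, f, g, h, i, j}, the full vertex set. Edge coverage: each edge of G has both endpoints in at least one bag. Running intersection: for every vertex, the bags containing it form a connected subtree. All three properties hold, so this is a valid tree decomposition of width max|bag| − 1 = 4, and hence tw(G) ≤ 4.

Yes; width 4.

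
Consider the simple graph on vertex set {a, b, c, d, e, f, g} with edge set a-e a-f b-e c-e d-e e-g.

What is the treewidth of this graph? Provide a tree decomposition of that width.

Every bag has size at most 2, so the width is 2 − 1 = 1 and tw(G) ≤ 1. G has an edge, so its treewidth is at least 1. Therefore the treewidth is 1.

Treewidth 1.
One optimal decomposition is:
Bags: B1 = {a, e}  B2 = {c, e}  B3 = {e, g}  B4 = {a, f}  B5 = {d, e}  B6 = {b, e}
Tree: B1–B2, B2–B3, B1–B4, B3–B5, B3–B6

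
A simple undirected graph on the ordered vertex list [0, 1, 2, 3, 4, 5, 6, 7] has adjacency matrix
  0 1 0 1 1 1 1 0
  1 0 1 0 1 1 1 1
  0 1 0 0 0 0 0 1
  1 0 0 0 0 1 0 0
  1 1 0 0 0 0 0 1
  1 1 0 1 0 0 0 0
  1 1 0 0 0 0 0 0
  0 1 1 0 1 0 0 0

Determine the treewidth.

2

A width-2 tree decomposition is:
Bags: B1 = {1, 4, 7}  B2 = {0, 1, 4}  B3 = {0, 1, 6}  B4 = {1, 2, 7}  B5 = {0, 1, 5}  B6 = {0, 3, 5}
Tree: B1–B2, B2–B3, B1–B4, B2–B5, B5–B6
Each bag holds 3 vertices, so the decomposition has width 2, which upper-bounds the treewidth. For the lower bound, the 3 vertices {0, 1, 4} are pairwise adjacent, and any tree decomposition puts a clique entirely inside one bag — forcing width ≥ 2. Combining the bounds, tw(G) = 2.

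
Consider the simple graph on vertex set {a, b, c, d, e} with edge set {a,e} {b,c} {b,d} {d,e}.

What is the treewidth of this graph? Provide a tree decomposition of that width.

The largest bag has 2 vertices, giving width 1; this decomposition certifies tw(G) ≤ 1. Any graph with an edge has treewidth ≥ 1, and G has the edge c–b. The upper and lower bounds meet at 1, so that is the treewidth.

Treewidth 1.
Bags: B1 = {b, c}  B2 = {b, d}  B3 = {d, e}  B4 = {a, e}
Tree: B1–B2, B2–B3, B3–B4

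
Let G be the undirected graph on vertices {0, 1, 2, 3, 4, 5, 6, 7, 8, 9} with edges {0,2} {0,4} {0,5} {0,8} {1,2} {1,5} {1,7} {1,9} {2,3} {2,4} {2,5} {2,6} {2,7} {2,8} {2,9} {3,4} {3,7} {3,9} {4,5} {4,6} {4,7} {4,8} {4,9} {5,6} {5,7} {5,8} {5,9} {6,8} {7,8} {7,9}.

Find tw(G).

4

A width-4 tree decomposition is:
Bags: B1 = {1, 2, 5, 7, 9}  B2 = {2, 4, 5, 7, 9}  B3 = {2, 4, 5, 7, 8}  B4 = {0, 2, 4, 5, 8}  B5 = {2, 4, 5, 6, 8}  B6 = {2, 3, 4, 7, 9}
Tree: B1–B2, B2–B3, B3–B4, B4–B5, B2–B6
The largest bag has 5 vertices, giving width 4; this decomposition certifies tw(G) ≤ 4. For the lower bound, the 5 vertices {1, 2, 5, 7, 9} are pairwise adjacent, and any tree decomposition puts a clique entirely inside one bag — forcing width ≥ 4. Combining the bounds, tw(G) = 4.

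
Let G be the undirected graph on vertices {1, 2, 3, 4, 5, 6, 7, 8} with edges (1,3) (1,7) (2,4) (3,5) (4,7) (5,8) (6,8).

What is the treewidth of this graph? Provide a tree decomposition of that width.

Each bag holds 2 vertices, so the decomposition has width 1, which upper-bounds the treewidth. Any graph with an edge has treewidth ≥ 1, and G has the edge 2–4. Hence tw(G) = 1 exactly.

Treewidth 1.
Bags: B1 = {2, 4}  B2 = {4, 7}  B3 = {1, 7}  B4 = {1, 3}  B5 = {3, 5}  B6 = {5, 8}  B7 = {6, 8}
Tree: B1–B2, B2–B3, B3–B4, B4–B5, B5–B6, B6–B7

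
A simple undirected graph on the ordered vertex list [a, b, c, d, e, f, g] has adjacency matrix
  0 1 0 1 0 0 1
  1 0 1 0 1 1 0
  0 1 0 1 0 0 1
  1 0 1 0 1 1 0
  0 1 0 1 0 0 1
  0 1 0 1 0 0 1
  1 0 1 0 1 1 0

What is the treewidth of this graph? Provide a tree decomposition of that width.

Each bag holds 4 vertices, so the decomposition has width 3, which upper-bounds the treewidth. For the lower bound: the 4 vertex sets {a,g}, {c,d}, {b}, {e} are disjoint, each induces a connected subgraph, and every pair is joined by at least one edge of G. Contracting each set to a single vertex therefore yields K_{4} as a minor, and since treewidth is minor-monotone, tw(G) ≥ tw(K_{4}) = 3. The upper and lower bounds meet at 3, so that is the treewidth.

Treewidth 3.
One such decomposition:
Bags: B1 = {a, b, d, g}  B2 = {b, c, d, g}  B3 = {b, d, e, g}  B4 = {b, d, f, g}
Tree: B1–B2, B2–B3, B3–B4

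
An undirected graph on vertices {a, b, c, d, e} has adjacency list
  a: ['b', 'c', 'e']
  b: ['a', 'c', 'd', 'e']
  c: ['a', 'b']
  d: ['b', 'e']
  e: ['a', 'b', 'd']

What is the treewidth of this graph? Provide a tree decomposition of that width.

Treewidth 2.
One such decomposition:
Bags: B1 = {a, b, e}  B2 = {a, b, c}  B3 = {b, d, e}
Tree: B1–B2, B1–B3

Each bag holds 3 vertices, so the decomposition has width 2, which upper-bounds the treewidth. For the lower bound, the 3 vertices {b, d, e} are pairwise adjacent, and any tree decomposition puts a clique entirely inside one bag — forcing width ≥ 2. Hence tw(G) = 2 exactly.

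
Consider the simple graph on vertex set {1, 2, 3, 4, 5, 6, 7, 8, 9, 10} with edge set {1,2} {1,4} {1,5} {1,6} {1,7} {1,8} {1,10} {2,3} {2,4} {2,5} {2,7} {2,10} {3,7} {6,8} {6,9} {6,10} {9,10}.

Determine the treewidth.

2

A width-2 tree decomposition is:
Bags: B1 = {1, 2, 10}  B2 = {1, 2, 4}  B3 = {1, 6, 10}  B4 = {1, 2, 7}  B5 = {1, 2, 5}  B6 = {1, 6, 8}  B7 = {2, 3, 7}  B8 = {6, 9, 10}
Tree: B1–B2, B1–B3, B2–B4, B4–B5, B3–B6, B4–B7, B3–B8
Every bag has size at most 3, so the width is 3 − 1 = 2 and tw(G) ≤ 2. For the lower bound, the 3 vertices {1, 6, 8} are pairwise adjacent, and any tree decomposition puts a clique entirely inside one bag — forcing width ≥ 2. Hence tw(G) = 2 exactly.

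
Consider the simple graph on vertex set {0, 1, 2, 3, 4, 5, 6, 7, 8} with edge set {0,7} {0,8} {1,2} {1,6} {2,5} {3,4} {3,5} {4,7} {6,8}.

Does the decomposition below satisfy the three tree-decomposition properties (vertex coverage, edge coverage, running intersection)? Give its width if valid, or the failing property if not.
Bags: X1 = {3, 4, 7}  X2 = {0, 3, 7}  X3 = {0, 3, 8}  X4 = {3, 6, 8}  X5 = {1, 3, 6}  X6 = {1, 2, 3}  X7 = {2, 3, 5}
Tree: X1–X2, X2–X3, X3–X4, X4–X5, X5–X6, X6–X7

Checking the three conditions: (i) the bags cover all of {0, 1, 2, 3, 4, 5, 6, 7, 8}; (ii) for each edge, some bag contains both endpoints; (iii) the bags containing any fixed vertex form a subtree. All hold, so the decomposition is valid with width 3 − 1 = 2.

Yes; width 2.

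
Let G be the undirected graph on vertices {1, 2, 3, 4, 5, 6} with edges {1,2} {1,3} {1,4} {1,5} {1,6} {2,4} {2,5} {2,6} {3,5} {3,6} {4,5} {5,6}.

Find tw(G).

A width-3 tree decomposition is:
Bags: B1 = {1, 2, 5, 6}  B2 = {1, 3, 5, 6}  B3 = {1, 2, 4, 5}
Tree: B1–B2, B1–B3
The largest bag has 4 vertices, giving width 3; this decomposition certifies tw(G) ≤ 3. On the other hand G contains the 4-clique {1, 2, 4, 5}. A clique must lie in a single bag of any decomposition, so no decomposition can have width below 3. The upper and lower bounds meet at 3, so that is the treewidth.

3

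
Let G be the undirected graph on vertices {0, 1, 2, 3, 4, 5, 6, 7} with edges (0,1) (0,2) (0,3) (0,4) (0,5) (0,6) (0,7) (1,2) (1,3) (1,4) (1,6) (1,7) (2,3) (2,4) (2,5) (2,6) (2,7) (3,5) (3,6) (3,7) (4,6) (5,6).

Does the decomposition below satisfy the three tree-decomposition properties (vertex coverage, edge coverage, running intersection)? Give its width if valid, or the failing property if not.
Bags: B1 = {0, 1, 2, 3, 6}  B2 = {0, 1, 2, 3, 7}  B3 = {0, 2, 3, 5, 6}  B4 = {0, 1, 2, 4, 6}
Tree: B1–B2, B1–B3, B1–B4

Yes; width 4.

Vertex coverage: the bags together contain {0, 1, 2, 3, 4, 5, 6, 7}, the full vertex set. Edge coverage: each edge of G has both endpoints in at least one bag. Running intersection: for every vertex, the bags containing it form a connected subtree. All three properties hold, so this is a valid tree decomposition of width max|bag| − 1 = 4, and hence tw(G) ≤ 4.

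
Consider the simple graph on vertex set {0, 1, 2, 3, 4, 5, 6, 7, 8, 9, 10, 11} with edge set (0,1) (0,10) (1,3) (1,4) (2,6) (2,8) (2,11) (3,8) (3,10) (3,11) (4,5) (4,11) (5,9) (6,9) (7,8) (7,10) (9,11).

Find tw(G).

A width-3 tree decomposition is:
Bags: B1 = {2, 5, 6, 9}  B2 = {2, 5, 9, 11}  B3 = {2, 4, 5, 11}  B4 = {2, 4, 8, 11}  B5 = {3, 4, 8, 11}  B6 = {1, 3, 4, 8}  B7 = {1, 3, 7, 8}  B8 = {1, 3, 7, 10}  B9 = {0, 1, 7, 10}
Tree: B1–B2, B2–B3, B3–B4, B4–B5, B5–B6, B6–B7, B7–B8, B8–B9
The largest bag has 4 vertices, giving width 3; this decomposition certifies tw(G) ≤ 3. For the lower bound: the 4 vertex sets {5,6,9}, {2}, {11}, {1,3,4,8} are disjoint, each induces a connected subgraph, and every pair is joined by at least one edge of G. Contracting each set to a single vertex therefore yields K_{4} as a minor, and since treewidth is minor-monotone, tw(G) ≥ tw(K_{4}) = 3. The upper and lower bounds meet at 3, so that is the treewidth.

3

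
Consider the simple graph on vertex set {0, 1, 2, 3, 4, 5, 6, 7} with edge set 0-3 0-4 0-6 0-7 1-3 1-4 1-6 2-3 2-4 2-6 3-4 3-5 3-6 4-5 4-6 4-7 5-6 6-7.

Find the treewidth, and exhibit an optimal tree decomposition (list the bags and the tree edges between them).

Each bag holds 4 vertices, so the decomposition has width 3, which upper-bounds the treewidth. On the other hand G contains the 4-clique {0, 3, 4, 6}. A clique must lie in a single bag of any decomposition, so no decomposition can have width below 3. Hence tw(G) = 3 exactly.

Treewidth 3.
One such decomposition:
Bags: B1 = {0, 3, 4, 6}  B2 = {1, 3, 4, 6}  B3 = {2, 3, 4, 6}  B4 = {3, 4, 5, 6}  B5 = {0, 4, 6, 7}
Tree: B1–B2, B1–B3, B2–B4, B1–B5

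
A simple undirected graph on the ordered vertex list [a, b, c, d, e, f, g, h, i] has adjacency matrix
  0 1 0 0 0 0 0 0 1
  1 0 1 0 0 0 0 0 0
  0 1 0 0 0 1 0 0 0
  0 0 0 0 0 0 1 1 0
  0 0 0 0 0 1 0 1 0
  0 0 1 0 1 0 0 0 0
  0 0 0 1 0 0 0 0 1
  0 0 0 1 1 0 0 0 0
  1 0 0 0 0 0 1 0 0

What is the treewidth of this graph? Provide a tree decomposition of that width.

Treewidth 2.
Bags: B1 = {b, c, f}  B2 = {a, b, f}  B3 = {a, f, i}  B4 = {f, g, i}  B5 = {d, f, g}  B6 = {d, f, h}  B7 = {e, f, h}
Tree: B1–B2, B2–B3, B3–B4, B4–B5, B5–B6, B6–B7

Each bag holds 3 vertices, so the decomposition has width 2, which upper-bounds the treewidth. Since f–c–b–a–i–g–d–h–e–f is a cycle in G, G is not acyclic. Forests are exactly the graphs of treewidth ≤ 1, so tw(G) ≥ 2. Hence tw(G) = 2 exactly.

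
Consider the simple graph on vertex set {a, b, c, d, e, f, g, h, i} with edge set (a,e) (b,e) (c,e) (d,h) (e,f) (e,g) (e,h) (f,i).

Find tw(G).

1

A width-1 tree decomposition is:
Bags: B1 = {c, e}  B2 = {e, f}  B3 = {b, e}  B4 = {e, h}  B5 = {f, i}  B6 = {d, h}  B7 = {a, e}  B8 = {e, g}
Tree: B1–B2, B1–B3, B2–B4, B2–B5, B4–B6, B2–B7, B7–B8
Each bag holds 2 vertices, so the decomposition has width 1, which upper-bounds the treewidth. G has an edge, so its treewidth is at least 1. Hence tw(G) = 1 exactly.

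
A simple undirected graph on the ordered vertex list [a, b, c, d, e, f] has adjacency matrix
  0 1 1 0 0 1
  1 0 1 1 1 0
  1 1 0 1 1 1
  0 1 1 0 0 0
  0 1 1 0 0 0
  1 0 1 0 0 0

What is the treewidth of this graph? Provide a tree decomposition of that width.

Each bag holds 3 vertices, so the decomposition has width 2, which upper-bounds the treewidth. Conversely, {a, c, f} is a clique of size 3, and the vertices of any clique must share a bag in every tree decomposition; so some bag has ≥ 3 vertices and tw(G) ≥ 2. Combining the bounds, tw(G) = 2.

Treewidth 2.
Bags: B1 = {b, c, d}  B2 = {a, b, c}  B3 = {b, c, e}  B4 = {a, c, f}
Tree: B1–B2, B1–B3, B2–B4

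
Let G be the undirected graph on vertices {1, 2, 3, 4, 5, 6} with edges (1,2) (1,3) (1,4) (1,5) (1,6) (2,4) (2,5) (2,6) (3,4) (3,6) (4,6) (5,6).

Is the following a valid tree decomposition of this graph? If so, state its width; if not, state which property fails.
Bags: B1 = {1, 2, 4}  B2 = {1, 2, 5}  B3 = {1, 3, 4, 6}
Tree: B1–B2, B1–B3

A tree decomposition must satisfy three properties: every vertex lies in some bag; for every edge, both endpoints lie together in some bag; and for every vertex, the bags containing it form a connected subtree. Here edge (6,2) lies in no bag, so the decomposition is invalid.

No — edge (6,2) lies in no bag.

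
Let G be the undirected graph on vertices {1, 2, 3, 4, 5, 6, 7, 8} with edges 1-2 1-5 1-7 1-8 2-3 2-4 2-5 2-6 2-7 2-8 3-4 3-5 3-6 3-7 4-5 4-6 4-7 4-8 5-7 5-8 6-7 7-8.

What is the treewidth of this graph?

4

A width-4 tree decomposition is:
Bags: B1 = {2, 3, 4, 5, 7}  B2 = {2, 4, 5, 7, 8}  B3 = {2, 3, 4, 6, 7}  B4 = {1, 2, 5, 7, 8}
Tree: B1–B2, B1–B3, B2–B4
The largest bag has 5 vertices, giving width 4; this decomposition certifies tw(G) ≤ 4. For the lower bound, the 5 vertices {1, 2, 5, 7, 8} are pairwise adjacent, and any tree decomposition puts a clique entirely inside one bag — forcing width ≥ 4. The upper and lower bounds meet at 4, so that is the treewidth.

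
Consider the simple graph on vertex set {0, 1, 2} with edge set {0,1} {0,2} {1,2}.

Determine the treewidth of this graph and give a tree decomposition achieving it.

Treewidth 2.
One such decomposition:
Bags: B1 = {0, 1, 2}
Tree: (single bag)

With just one bag of size 3, the width is 3 − 1 = 2, so tw(G) ≤ 2. For the lower bound, the 3 vertices {0, 1, 2} are pairwise adjacent, and any tree decomposition puts a clique entirely inside one bag — forcing width ≥ 2. The upper and lower bounds meet at 2, so that is the treewidth.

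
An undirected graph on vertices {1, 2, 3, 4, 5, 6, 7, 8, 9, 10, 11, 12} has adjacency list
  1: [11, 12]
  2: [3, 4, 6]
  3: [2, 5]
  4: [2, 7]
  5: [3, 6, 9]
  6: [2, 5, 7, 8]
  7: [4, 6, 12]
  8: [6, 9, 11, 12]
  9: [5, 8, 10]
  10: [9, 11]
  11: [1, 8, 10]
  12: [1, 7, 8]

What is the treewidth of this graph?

A width-3 tree decomposition is:
Bags: B1 = {1, 10, 11, 12}  B2 = {8, 10, 11, 12}  B3 = {8, 9, 10, 12}  B4 = {7, 8, 9, 12}  B5 = {6, 7, 8, 9}  B6 = {5, 6, 7, 9}  B7 = {4, 5, 6, 7}  B8 = {2, 4, 5, 6}  B9 = {2, 3, 4, 5}
Tree: B1–B2, B2–B3, B3–B4, B4–B5, B5–B6, B6–B7, B7–B8, B8–B9
Every bag has size at most 4, so the width is 4 − 1 = 3 and tw(G) ≤ 3. For the lower bound: the 4 vertex sets {1,10,11}, {12}, {8}, {5,6,7,9} are disjoint, each induces a connected subgraph, and every pair is joined by at least one edge of G. Contracting each set to a single vertex therefore yields K_{4} as a minor, and since treewidth is minor-monotone, tw(G) ≥ tw(K_{4}) = 3. Therefore the treewidth is 3.

3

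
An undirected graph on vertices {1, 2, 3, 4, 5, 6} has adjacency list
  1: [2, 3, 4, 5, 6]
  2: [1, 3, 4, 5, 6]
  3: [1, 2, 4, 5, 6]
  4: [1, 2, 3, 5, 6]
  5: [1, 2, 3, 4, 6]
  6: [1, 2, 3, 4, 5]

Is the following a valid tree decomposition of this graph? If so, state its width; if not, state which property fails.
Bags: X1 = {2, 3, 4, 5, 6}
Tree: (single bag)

A tree decomposition must satisfy three properties: every vertex lies in some bag; for every edge, both endpoints lie together in some bag; and for every vertex, the bags containing it form a connected subtree. Here vertex 1 appears in no bag, so the decomposition is invalid.

No — vertex 1 appears in no bag.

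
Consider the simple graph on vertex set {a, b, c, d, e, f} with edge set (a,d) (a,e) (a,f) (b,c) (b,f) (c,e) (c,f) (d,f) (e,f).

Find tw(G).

2

A width-2 tree decomposition is:
Bags: B1 = {b, c, f}  B2 = {c, e, f}  B3 = {a, e, f}  B4 = {a, d, f}
Tree: B1–B2, B2–B3, B3–B4
The largest bag has 3 vertices, giving width 2; this decomposition certifies tw(G) ≤ 2. Conversely, {a, d, f} is a clique of size 3, and the vertices of any clique must share a bag in every tree decomposition; so some bag has ≥ 3 vertices and tw(G) ≥ 2. Hence tw(G) = 2 exactly.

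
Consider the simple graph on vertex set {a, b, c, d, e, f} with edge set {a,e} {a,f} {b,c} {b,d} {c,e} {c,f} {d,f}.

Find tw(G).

A width-2 tree decomposition is:
Bags: B1 = {b, c, d}  B2 = {c, d, f}  B3 = {c, e, f}  B4 = {a, e, f}
Tree: B1–B2, B2–B3, B3–B4
Every bag has size at most 3, so the width is 3 − 1 = 2 and tw(G) ≤ 2. For the lower bound, G contains the cycle b–d–f–c–b, so G is not a forest; only forests have treewidth ≤ 1, hence tw(G) ≥ 2. Therefore the treewidth is 2.

2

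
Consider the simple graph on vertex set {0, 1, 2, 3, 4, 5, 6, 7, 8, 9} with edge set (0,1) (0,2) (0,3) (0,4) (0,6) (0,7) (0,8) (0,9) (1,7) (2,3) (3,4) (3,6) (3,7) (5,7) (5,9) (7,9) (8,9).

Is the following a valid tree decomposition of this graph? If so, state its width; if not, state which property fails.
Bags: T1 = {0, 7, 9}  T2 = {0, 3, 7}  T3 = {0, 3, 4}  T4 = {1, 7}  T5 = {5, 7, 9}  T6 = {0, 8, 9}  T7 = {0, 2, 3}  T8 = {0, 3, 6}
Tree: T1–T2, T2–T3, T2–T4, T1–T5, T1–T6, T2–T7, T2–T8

A tree decomposition must satisfy three properties: every vertex lies in some bag; for every edge, both endpoints lie together in some bag; and for every vertex, the bags containing it form a connected subtree. Here edge (0,1) lies in no bag, so the decomposition is invalid.

No — edge (0,1) lies in no bag.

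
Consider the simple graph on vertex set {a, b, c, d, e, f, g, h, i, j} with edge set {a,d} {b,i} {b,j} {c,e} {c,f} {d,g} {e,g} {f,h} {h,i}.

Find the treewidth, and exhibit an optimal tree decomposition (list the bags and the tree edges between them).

Treewidth 1.
Bags: B1 = {a, d}  B2 = {d, g}  B3 = {e, g}  B4 = {c, e}  B5 = {c, f}  B6 = {f, h}  B7 = {h, i}  B8 = {b, i}  B9 = {b, j}
Tree: B1–B2, B2–B3, B3–B4, B4–B5, B5–B6, B6–B7, B7–B8, B8–B9

Each bag holds 2 vertices, so the decomposition has width 1, which upper-bounds the treewidth. Any graph with an edge has treewidth ≥ 1, and G has the edge a–d. Combining the bounds, tw(G) = 1.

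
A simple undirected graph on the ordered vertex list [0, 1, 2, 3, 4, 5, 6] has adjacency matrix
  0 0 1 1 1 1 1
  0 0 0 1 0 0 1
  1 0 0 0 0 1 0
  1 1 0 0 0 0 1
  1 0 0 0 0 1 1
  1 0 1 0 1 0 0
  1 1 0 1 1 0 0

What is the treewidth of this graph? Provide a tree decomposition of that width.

Treewidth 2.
Bags: B1 = {0, 3, 6}  B2 = {0, 4, 6}  B3 = {0, 4, 5}  B4 = {1, 3, 6}  B5 = {0, 2, 5}
Tree: B1–B2, B2–B3, B1–B4, B3–B5

The largest bag has 3 vertices, giving width 2; this decomposition certifies tw(G) ≤ 2. On the other hand G contains the 3-clique {0, 2, 5}. A clique must lie in a single bag of any decomposition, so no decomposition can have width below 2. Hence tw(G) = 2 exactly.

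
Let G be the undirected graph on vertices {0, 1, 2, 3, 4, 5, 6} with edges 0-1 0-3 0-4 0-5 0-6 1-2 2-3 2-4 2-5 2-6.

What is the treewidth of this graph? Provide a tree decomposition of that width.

Treewidth 2.
One optimal decomposition is:
Bags: B1 = {0, 2, 6}  B2 = {0, 1, 2}  B3 = {0, 2, 5}  B4 = {0, 2, 4}  B5 = {0, 2, 3}
Tree: B1–B2, B2–B3, B3–B4, B4–B5

The largest bag has 3 vertices, giving width 2; this decomposition certifies tw(G) ≤ 2. For the lower bound, G contains the cycle 2–6–0–1–2, so G is not a forest; only forests have treewidth ≤ 1, hence tw(G) ≥ 2. Hence tw(G) = 2 exactly.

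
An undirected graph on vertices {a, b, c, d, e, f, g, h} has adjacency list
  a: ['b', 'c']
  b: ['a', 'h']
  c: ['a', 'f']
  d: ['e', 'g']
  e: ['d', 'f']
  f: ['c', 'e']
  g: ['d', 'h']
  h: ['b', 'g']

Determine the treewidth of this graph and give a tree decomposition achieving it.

The largest bag has 3 vertices, giving width 2; this decomposition certifies tw(G) ≤ 2. Since h–g–d–e–f–c–a–b–h is a cycle in G, G is not acyclic. Forests are exactly the graphs of treewidth ≤ 1, so tw(G) ≥ 2. Hence tw(G) = 2 exactly.

Treewidth 2.
Bags: B1 = {d, g, h}  B2 = {d, e, h}  B3 = {e, f, h}  B4 = {c, f, h}  B5 = {a, c, h}  B6 = {a, b, h}
Tree: B1–B2, B2–B3, B3–B4, B4–B5, B5–B6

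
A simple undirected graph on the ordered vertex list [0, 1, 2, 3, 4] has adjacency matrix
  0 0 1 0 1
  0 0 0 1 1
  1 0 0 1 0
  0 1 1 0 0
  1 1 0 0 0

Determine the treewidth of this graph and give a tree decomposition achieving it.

Every bag has size at most 3, so the width is 3 − 1 = 2 and tw(G) ≤ 2. Since 2–0–4–1–3–2 is a cycle in G, G is not acyclic. Forests are exactly the graphs of treewidth ≤ 1, so tw(G) ≥ 2. Combining the bounds, tw(G) = 2.

Treewidth 2.
One such decomposition:
Bags: B1 = {0, 2, 4}  B2 = {1, 2, 4}  B3 = {1, 2, 3}
Tree: B1–B2, B2–B3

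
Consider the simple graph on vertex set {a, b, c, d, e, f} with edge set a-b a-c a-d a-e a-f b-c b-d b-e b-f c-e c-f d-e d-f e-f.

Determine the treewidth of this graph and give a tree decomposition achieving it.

Treewidth 4.
One optimal decomposition is:
Bags: B1 = {a, b, c, e, f}  B2 = {a, b, d, e, f}
Tree: B1–B2

The largest bag has 5 vertices, giving width 4; this decomposition certifies tw(G) ≤ 4. For the lower bound, the 5 vertices {a, b, d, e, f} are pairwise adjacent, and any tree decomposition puts a clique entirely inside one bag — forcing width ≥ 4. The upper and lower bounds meet at 4, so that is the treewidth.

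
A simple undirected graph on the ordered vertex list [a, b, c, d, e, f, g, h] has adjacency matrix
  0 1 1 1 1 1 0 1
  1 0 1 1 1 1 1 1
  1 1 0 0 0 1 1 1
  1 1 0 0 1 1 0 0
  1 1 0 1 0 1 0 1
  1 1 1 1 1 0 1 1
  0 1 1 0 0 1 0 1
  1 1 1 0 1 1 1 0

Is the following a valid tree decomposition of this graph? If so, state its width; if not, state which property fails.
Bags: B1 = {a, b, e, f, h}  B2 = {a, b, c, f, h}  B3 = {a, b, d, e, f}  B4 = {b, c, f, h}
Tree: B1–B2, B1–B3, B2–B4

A tree decomposition must satisfy three properties: every vertex lies in some bag; for every edge, both endpoints lie together in some bag; and for every vertex, the bags containing it form a connected subtree. Here vertex g appears in no bag, so the decomposition is invalid.

No — vertex g appears in no bag.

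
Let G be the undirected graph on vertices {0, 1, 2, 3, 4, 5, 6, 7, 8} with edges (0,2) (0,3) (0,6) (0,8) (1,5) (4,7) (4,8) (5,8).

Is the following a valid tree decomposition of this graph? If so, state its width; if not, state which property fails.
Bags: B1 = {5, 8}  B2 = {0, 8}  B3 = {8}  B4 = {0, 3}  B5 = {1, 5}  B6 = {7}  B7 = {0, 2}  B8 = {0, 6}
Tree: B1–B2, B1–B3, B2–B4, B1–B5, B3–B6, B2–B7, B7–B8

No — vertex 4 appears in no bag.

A tree decomposition must satisfy three properties: every vertex lies in some bag; for every edge, both endpoints lie together in some bag; and for every vertex, the bags containing it form a connected subtree. Here vertex 4 appears in no bag, so the decomposition is invalid.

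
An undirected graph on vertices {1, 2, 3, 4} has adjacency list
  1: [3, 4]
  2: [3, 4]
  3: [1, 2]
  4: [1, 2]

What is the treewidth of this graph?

A width-2 tree decomposition is:
Bags: B1 = {1, 3, 4}  B2 = {2, 3, 4}
Tree: B1–B2
Every bag has size at most 3, so the width is 3 − 1 = 2 and tw(G) ≤ 2. Since 4–1–3–2–4 is a cycle in G, G is not acyclic. Forests are exactly the graphs of treewidth ≤ 1, so tw(G) ≥ 2. The upper and lower bounds meet at 2, so that is the treewidth.

2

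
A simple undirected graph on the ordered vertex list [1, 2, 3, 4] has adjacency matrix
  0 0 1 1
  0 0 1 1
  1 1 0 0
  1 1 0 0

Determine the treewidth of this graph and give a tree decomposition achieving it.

Treewidth 2.
One optimal decomposition is:
Bags: B1 = {1, 2, 4}  B2 = {1, 2, 3}
Tree: B1–B2

Each bag holds 3 vertices, so the decomposition has width 2, which upper-bounds the treewidth. For the lower bound, G contains the cycle 1–4–2–3–1, so G is not a forest; only forests have treewidth ≤ 1, hence tw(G) ≥ 2. Therefore the treewidth is 2.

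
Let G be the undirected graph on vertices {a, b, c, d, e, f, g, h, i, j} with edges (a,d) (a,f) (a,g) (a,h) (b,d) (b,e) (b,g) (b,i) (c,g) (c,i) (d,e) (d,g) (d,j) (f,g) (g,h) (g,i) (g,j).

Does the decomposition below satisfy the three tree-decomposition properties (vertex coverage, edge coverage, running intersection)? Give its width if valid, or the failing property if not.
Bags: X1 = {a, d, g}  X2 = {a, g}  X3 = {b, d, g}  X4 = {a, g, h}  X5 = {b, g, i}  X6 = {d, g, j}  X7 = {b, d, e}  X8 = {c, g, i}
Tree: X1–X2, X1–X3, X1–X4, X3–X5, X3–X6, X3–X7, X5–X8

No — vertex f appears in no bag.

A tree decomposition must satisfy three properties: every vertex lies in some bag; for every edge, both endpoints lie together in some bag; and for every vertex, the bags containing it form a connected subtree. Here vertex f appears in no bag, so the decomposition is invalid.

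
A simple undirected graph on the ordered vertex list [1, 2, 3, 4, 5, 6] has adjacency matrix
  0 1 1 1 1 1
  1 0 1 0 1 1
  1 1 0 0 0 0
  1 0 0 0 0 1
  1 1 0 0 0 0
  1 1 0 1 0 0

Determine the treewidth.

2

A width-2 tree decomposition is:
Bags: B1 = {1, 2, 6}  B2 = {1, 2, 3}  B3 = {1, 4, 6}  B4 = {1, 2, 5}
Tree: B1–B2, B1–B3, B1–B4
The largest bag has 3 vertices, giving width 2; this decomposition certifies tw(G) ≤ 2. For the lower bound, the 3 vertices {1, 2, 3} are pairwise adjacent, and any tree decomposition puts a clique entirely inside one bag — forcing width ≥ 2. Therefore the treewidth is 2.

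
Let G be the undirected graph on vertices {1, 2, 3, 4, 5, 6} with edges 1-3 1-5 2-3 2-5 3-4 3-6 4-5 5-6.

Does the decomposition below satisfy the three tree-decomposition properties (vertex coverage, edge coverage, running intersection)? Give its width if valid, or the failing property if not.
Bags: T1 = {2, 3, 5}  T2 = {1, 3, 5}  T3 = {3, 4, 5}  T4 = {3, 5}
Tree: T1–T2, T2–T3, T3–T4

A tree decomposition must satisfy three properties: every vertex lies in some bag; for every edge, both endpoints lie together in some bag; and for every vertex, the bags containing it form a connected subtree. Here vertex 6 appears in no bag, so the decomposition is invalid.

No — vertex 6 appears in no bag.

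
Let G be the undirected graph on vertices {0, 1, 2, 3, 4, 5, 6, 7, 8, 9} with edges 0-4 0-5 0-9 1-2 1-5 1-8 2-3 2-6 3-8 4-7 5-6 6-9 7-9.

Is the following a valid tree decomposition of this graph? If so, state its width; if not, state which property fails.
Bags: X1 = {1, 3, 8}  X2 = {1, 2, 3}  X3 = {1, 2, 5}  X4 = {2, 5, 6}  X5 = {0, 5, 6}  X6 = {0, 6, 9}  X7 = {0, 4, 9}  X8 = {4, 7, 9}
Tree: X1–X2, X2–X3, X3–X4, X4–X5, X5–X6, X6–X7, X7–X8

Yes; width 2.

Vertex coverage: the bags together contain {0, 1, 2, 3, 4, 5, 6, 7, 8, 9}, the full vertex set. Edge coverage: each edge of G has both endpoints in at least one bag. Running intersection: for every vertex, the bags containing it form a connected subtree. All three properties hold, so this is a valid tree decomposition of width max|bag| − 1 = 2, and hence tw(G) ≤ 2.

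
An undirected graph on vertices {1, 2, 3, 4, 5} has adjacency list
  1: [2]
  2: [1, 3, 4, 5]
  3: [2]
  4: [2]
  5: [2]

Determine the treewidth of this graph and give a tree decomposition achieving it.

Every bag has size at most 2, so the width is 2 − 1 = 1 and tw(G) ≤ 1. Since G has at least one edge (e.g. 1–2), it is not an edgeless graph, so tw(G) ≥ 1. Combining the bounds, tw(G) = 1.

Treewidth 1.
One such decomposition:
Bags: B1 = {1, 2}  B2 = {2, 4}  B3 = {2, 3}  B4 = {2, 5}
Tree: B1–B2, B2–B3, B1–B4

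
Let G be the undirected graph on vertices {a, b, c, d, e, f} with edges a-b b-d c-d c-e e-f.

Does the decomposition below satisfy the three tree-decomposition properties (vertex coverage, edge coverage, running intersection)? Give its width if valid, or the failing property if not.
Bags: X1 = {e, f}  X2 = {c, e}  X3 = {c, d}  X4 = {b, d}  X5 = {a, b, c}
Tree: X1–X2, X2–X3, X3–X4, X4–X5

No — bags containing vertex c are not connected in the tree.

A tree decomposition must satisfy three properties: every vertex lies in some bag; for every edge, both endpoints lie together in some bag; and for every vertex, the bags containing it form a connected subtree. Here bags containing vertex c are not connected in the tree, so the decomposition is invalid.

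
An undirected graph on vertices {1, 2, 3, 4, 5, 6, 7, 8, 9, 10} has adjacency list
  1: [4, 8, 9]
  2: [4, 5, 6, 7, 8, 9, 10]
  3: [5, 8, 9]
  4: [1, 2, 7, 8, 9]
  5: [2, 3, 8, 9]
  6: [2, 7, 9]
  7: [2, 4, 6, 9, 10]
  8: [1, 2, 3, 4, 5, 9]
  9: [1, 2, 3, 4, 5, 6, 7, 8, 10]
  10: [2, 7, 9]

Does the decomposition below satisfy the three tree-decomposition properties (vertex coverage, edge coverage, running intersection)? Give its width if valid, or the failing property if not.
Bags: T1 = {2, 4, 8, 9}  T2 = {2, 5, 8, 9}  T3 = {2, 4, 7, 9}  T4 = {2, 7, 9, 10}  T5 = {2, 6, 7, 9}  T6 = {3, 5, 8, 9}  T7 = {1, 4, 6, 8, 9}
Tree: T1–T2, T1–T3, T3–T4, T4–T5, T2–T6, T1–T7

A tree decomposition must satisfy three properties: every vertex lies in some bag; for every edge, both endpoints lie together in some bag; and for every vertex, the bags containing it form a connected subtree. Here bags containing vertex 6 are not connected in the tree, so the decomposition is invalid.

No — bags containing vertex 6 are not connected in the tree.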